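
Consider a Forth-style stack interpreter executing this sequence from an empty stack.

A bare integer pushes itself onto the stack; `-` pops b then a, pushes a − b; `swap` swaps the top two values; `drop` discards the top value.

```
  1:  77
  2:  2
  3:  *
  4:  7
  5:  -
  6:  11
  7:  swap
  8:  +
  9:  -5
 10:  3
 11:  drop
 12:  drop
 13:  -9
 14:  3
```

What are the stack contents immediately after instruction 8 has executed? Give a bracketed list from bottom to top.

77   : 77
2    : 77 2
*    : 154
7    : 154 7
-    : 147
11   : 147 11
swap : 11 147
+    : 158

[158]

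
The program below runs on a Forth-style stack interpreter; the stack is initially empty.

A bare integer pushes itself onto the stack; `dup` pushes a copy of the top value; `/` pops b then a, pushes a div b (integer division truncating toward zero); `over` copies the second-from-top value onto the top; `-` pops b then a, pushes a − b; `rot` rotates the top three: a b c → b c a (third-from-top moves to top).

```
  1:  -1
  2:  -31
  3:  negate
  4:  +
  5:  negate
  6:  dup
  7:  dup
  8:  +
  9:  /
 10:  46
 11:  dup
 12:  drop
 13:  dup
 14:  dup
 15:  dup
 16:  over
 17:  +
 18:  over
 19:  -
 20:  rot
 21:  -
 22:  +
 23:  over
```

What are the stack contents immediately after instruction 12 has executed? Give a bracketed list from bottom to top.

[0, 46]

-1     → [-1]
-31    → [-1, -31]
negate → [-1, 31]
+      → [30]
negate → [-30]
dup    → [-30, -30]
dup    → [-30, -30, -30]
+      → [-30, -60]
/      → [0]
46     → [0, 46]
dup    → [0, 46, 46]
drop   → [0, 46]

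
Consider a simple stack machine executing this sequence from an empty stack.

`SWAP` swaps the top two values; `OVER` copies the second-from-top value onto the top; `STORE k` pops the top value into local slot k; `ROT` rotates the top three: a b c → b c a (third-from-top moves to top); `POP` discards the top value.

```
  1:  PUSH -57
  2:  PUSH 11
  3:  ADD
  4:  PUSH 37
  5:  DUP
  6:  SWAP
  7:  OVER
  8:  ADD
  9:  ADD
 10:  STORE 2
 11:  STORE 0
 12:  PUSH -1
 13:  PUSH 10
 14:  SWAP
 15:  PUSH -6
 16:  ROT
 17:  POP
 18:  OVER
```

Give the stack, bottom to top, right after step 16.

[-1, -6, 10]

PUSH -57  [-57]
PUSH 11   [-57, 11]
ADD       [-46]
PUSH 37   [-46, 37]
DUP       [-46, 37, 37]
SWAP      [-46, 37, 37]
OVER      [-46, 37, 37, 37]
ADD       [-46, 37, 74]
ADD       [-46, 111]
STORE 2   [-46]
STORE 0   []
PUSH -1   [-1]
PUSH 10   [-1, 10]
SWAP      [10, -1]
PUSH -6   [10, -1, -6]
ROT       [-1, -6, 10]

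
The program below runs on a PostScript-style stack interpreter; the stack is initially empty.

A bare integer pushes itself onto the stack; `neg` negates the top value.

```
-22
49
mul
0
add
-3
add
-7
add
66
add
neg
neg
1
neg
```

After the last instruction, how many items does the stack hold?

-22 → -22
49  → -22 49
mul → -1078
0   → -1078 0
add → -1078
-3  → -1078 -3
add → -1081
-7  → -1081 -7
add → -1088
66  → -1088 66
add → -1022
neg → 1022
neg → -1022
1   → -1022 1
neg → -1022 -1

2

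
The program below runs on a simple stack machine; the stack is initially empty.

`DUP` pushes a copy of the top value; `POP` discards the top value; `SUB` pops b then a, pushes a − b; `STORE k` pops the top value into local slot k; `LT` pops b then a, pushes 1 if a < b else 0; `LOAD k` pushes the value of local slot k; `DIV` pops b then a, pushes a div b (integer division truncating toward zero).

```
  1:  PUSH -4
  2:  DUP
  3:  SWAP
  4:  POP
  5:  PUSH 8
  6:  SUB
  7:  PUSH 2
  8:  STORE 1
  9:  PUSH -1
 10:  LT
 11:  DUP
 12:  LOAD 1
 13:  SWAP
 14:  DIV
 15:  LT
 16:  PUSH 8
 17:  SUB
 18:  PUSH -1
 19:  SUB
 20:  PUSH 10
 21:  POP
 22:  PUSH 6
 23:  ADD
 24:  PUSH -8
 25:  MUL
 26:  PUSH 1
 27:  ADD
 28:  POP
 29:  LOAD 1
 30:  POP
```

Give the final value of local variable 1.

PUSH -4 -> -4
DUP     -> -4 -4
SWAP    -> -4 -4
POP     -> -4
PUSH 8  -> -4 8
SUB     -> -12
PUSH 2  -> -12 2
STORE 1 -> -12
PUSH -1 -> -12 -1
LT      -> 1
DUP     -> 1 1
LOAD 1  -> 1 1 2
SWAP    -> 1 2 1
DIV     -> 1 2
LT      -> 1
PUSH 8  -> 1 8
SUB     -> -7
PUSH -1 -> -7 -1
SUB     -> -6
PUSH 10 -> -6 10
POP     -> -6
PUSH 6  -> -6 6
ADD     -> 0
PUSH -8 -> 0 -8
MUL     -> 0
PUSH 1  -> 0 1
ADD     -> 1
POP     -> (empty)
LOAD 1  -> 2
POP     -> (empty)

2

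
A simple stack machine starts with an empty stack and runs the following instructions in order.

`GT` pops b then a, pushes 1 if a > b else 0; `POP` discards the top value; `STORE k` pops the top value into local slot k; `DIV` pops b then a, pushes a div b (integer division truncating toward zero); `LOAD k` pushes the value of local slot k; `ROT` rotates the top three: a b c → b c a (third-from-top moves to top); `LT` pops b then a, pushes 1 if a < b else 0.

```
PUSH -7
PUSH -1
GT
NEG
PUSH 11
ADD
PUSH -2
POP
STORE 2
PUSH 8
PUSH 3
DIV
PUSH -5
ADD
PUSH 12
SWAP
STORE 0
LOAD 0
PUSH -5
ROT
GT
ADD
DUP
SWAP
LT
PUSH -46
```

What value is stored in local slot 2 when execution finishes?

11

PUSH -7  -> -7
PUSH -1  -> -7 -1
GT       -> 0
NEG      -> 0
PUSH 11  -> 0 11
ADD      -> 11
PUSH -2  -> 11 -2
POP      -> 11
STORE 2  -> (empty)
PUSH 8   -> 8
PUSH 3   -> 8 3
DIV      -> 2
PUSH -5  -> 2 -5
ADD      -> -3
PUSH 12  -> -3 12
SWAP     -> 12 -3
STORE 0  -> 12
LOAD 0   -> 12 -3
PUSH -5  -> 12 -3 -5
ROT      -> -3 -5 12
GT       -> -3 0
ADD      -> -3
DUP      -> -3 -3
SWAP     -> -3 -3
LT       -> 0
PUSH -46 -> 0 -46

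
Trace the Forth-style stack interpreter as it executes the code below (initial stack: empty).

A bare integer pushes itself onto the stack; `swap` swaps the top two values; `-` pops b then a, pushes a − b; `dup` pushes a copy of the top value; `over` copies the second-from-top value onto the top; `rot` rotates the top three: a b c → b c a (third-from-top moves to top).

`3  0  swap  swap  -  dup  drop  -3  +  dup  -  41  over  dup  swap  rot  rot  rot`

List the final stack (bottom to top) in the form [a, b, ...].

3    → 3
0    → 3 0
swap → 0 3
swap → 3 0
-    → 3
dup  → 3 3
drop → 3
-3   → 3 -3
+    → 0
dup  → 0 0
-    → 0
41   → 0 41
over → 0 41 0
dup  → 0 41 0 0
swap → 0 41 0 0
rot  → 0 0 0 41
rot  → 0 0 41 0
rot  → 0 41 0 0

[0, 41, 0, 0]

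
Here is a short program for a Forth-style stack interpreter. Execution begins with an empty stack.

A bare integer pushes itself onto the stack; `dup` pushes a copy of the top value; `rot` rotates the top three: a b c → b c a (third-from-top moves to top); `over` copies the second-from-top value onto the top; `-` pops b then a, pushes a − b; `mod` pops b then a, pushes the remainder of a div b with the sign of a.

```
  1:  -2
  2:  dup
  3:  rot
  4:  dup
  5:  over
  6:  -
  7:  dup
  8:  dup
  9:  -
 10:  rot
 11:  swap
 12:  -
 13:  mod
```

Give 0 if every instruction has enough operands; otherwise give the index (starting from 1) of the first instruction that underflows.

3

-2  -> [-2]
dup -> [-2, -2]
rot  — needs 3 operands, stack has 2 → underflow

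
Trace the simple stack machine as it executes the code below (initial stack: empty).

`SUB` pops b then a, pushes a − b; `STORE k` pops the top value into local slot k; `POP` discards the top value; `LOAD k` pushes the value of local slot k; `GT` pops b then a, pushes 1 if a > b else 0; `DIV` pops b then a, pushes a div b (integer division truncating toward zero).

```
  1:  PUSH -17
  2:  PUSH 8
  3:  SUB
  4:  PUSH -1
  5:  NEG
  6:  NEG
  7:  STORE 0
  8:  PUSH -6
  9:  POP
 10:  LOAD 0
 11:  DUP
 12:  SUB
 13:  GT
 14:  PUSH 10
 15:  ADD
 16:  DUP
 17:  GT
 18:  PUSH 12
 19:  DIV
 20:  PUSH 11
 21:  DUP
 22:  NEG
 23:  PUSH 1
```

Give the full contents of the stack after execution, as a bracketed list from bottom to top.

PUSH -17 : -17
PUSH 8   : -17 8
SUB      : -25
PUSH -1  : -25 -1
NEG      : -25 1
NEG      : -25 -1
STORE 0  : -25
PUSH -6  : -25 -6
POP      : -25
LOAD 0   : -25 -1
DUP      : -25 -1 -1
SUB      : -25 0
GT       : 0
PUSH 10  : 0 10
ADD      : 10
DUP      : 10 10
GT       : 0
PUSH 12  : 0 12
DIV      : 0
PUSH 11  : 0 11
DUP      : 0 11 11
NEG      : 0 11 -11
PUSH 1   : 0 11 -11 1

[0, 11, -11, 1]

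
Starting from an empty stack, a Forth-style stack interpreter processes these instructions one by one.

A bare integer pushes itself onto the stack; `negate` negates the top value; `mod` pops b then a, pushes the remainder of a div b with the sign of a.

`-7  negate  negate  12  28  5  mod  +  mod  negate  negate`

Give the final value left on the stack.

-7      [-7]
negate  [7]
negate  [-7]
12      [-7, 12]
28      [-7, 12, 28]
5       [-7, 12, 28, 5]
mod     [-7, 12, 3]
+       [-7, 15]
mod     [-7]
negate  [7]
negate  [-7]

-7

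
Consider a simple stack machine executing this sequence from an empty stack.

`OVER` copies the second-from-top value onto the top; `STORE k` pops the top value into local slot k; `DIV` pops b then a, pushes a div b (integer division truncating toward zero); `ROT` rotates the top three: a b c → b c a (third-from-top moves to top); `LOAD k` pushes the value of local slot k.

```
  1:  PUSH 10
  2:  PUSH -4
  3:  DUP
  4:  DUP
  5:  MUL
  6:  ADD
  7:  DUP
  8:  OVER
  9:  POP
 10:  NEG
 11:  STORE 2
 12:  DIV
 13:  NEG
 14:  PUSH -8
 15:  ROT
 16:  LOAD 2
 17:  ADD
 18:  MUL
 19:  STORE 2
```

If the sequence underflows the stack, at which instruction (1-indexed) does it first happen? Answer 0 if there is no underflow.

PUSH 10 : [10]
PUSH -4 : [10, -4]
DUP     : [10, -4, -4]
DUP     : [10, -4, -4, -4]
MUL     : [10, -4, 16]
ADD     : [10, 12]
DUP     : [10, 12, 12]
OVER    : [10, 12, 12, 12]
POP     : [10, 12, 12]
NEG     : [10, 12, -12]
STORE 2 : [10, 12]
DIV     : [0]
NEG     : [0]
PUSH -8 : [0, -8]
ROT  — needs 3 operands, stack has 2 → underflow

15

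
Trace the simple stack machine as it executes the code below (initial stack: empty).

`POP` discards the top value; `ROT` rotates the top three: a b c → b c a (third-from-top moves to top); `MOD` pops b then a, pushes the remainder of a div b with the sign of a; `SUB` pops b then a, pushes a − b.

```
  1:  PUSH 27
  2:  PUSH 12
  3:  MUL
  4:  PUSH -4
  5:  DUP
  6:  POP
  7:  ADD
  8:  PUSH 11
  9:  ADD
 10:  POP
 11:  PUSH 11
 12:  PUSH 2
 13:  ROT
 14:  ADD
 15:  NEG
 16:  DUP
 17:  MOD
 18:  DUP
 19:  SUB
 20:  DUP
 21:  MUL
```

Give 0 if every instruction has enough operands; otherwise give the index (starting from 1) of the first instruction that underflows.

PUSH 27 → 27
PUSH 12 → 27 12
MUL     → 324
PUSH -4 → 324 -4
DUP     → 324 -4 -4
POP     → 324 -4
ADD     → 320
PUSH 11 → 320 11
ADD     → 331
POP     → (empty)
PUSH 11 → 11
PUSH 2  → 11 2
ROT  — needs 3 operands, stack has 2 → underflow

13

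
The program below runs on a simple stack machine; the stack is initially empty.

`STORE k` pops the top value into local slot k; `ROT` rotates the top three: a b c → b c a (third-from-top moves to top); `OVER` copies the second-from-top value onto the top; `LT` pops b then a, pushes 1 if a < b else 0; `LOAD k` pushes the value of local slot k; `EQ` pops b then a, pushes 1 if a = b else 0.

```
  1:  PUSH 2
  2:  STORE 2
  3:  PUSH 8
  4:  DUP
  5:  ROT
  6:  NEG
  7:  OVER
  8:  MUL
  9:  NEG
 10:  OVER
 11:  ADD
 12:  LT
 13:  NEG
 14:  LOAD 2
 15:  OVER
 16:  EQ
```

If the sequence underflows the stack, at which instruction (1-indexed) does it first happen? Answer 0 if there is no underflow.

5

PUSH 2   [2]
STORE 2  []
PUSH 8   [8]
DUP      [8, 8]
ROT  — needs 3 operands, stack has 2 → underflow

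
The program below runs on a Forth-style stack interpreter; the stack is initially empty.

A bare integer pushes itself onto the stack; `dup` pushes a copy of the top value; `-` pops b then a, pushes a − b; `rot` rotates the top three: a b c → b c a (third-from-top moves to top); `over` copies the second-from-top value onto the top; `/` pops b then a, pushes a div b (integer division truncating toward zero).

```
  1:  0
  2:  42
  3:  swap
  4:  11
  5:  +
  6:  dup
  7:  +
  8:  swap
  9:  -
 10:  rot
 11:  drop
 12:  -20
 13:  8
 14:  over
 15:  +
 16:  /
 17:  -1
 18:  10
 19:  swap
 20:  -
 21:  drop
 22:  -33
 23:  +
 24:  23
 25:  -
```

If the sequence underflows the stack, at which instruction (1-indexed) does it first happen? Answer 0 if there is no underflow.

0    → 0
42   → 0 42
swap → 42 0
11   → 42 0 11
+    → 42 11
dup  → 42 11 11
+    → 42 22
swap → 22 42
-    → -20
rot  — needs 3 operands, stack has 1 → underflow

10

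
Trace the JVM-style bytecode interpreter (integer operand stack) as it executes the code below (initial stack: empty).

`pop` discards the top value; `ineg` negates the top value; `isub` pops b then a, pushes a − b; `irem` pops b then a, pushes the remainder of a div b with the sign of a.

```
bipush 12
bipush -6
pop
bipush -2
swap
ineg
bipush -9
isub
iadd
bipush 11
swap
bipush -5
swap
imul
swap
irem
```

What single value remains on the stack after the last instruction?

3

bipush 12  [12]
bipush -6  [12, -6]
pop        [12]
bipush -2  [12, -2]
swap       [-2, 12]
ineg       [-2, -12]
bipush -9  [-2, -12, -9]
isub       [-2, -3]
iadd       [-5]
bipush 11  [-5, 11]
swap       [11, -5]
bipush -5  [11, -5, -5]
swap       [11, -5, -5]
imul       [11, 25]
swap       [25, 11]
irem       [3]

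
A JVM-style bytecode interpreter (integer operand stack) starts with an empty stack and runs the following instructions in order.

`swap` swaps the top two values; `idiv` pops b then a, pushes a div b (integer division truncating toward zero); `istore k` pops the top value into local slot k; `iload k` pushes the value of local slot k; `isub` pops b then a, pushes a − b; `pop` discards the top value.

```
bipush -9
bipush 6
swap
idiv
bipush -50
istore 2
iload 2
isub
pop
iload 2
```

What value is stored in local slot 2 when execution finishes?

-50

bipush -9  : [-9]
bipush 6   : [-9, 6]
swap       : [6, -9]
idiv       : [0]
bipush -50 : [0, -50]
istore 2   : [0]
iload 2    : [0, -50]
isub       : [50]
pop        : []
iload 2    : [-50]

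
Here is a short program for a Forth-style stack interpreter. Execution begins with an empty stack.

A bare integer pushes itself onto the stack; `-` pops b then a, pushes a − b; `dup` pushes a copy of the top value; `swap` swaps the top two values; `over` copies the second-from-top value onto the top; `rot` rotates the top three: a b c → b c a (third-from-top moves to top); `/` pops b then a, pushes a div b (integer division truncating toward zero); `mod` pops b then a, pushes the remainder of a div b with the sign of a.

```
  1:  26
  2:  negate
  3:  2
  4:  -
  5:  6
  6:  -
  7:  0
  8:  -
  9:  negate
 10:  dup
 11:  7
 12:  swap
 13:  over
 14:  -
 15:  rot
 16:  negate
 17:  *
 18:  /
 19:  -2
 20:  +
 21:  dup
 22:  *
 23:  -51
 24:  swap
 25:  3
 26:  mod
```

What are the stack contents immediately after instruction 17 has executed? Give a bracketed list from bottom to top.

26     -> 26
negate -> -26
2      -> -26 2
-      -> -28
6      -> -28 6
-      -> -34
0      -> -34 0
-      -> -34
negate -> 34
dup    -> 34 34
7      -> 34 34 7
swap   -> 34 7 34
over   -> 34 7 34 7
-      -> 34 7 27
rot    -> 7 27 34
negate -> 7 27 -34
*      -> 7 -918

[7, -918]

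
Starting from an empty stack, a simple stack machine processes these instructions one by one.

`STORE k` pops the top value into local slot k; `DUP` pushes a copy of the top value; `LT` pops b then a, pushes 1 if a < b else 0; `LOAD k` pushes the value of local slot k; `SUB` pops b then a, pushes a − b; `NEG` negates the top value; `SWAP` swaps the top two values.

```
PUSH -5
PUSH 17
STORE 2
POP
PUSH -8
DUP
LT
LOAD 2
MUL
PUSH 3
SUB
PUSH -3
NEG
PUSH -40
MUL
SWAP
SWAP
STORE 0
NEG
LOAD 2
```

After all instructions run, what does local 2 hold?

PUSH -5  : [-5]
PUSH 17  : [-5, 17]
STORE 2  : [-5]
POP      : []
PUSH -8  : [-8]
DUP      : [-8, -8]
LT       : [0]
LOAD 2   : [0, 17]
MUL      : [0]
PUSH 3   : [0, 3]
SUB      : [-3]
PUSH -3  : [-3, -3]
NEG      : [-3, 3]
PUSH -40 : [-3, 3, -40]
MUL      : [-3, -120]
SWAP     : [-120, -3]
SWAP     : [-3, -120]
STORE 0  : [-3]
NEG      : [3]
LOAD 2   : [3, 17]

17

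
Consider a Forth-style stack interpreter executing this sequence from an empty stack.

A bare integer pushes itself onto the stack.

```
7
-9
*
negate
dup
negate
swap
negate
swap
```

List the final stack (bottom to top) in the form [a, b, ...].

7      → 7
-9     → 7 -9
*      → -63
negate → 63
dup    → 63 63
negate → 63 -63
swap   → -63 63
negate → -63 -63
swap   → -63 -63

[-63, -63]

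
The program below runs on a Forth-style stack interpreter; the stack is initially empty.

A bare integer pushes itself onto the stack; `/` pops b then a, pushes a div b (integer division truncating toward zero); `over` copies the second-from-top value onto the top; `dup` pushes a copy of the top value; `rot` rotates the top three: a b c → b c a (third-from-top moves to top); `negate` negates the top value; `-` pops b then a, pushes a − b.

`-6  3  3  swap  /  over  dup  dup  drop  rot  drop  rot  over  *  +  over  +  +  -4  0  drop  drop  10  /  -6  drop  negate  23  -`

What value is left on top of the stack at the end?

-24

-6     : -6
3      : -6 3
3      : -6 3 3
swap   : -6 3 3
/      : -6 1
over   : -6 1 -6
dup    : -6 1 -6 -6
dup    : -6 1 -6 -6 -6
drop   : -6 1 -6 -6
rot    : -6 -6 -6 1
drop   : -6 -6 -6
rot    : -6 -6 -6
over   : -6 -6 -6 -6
*      : -6 -6 36
+      : -6 30
over   : -6 30 -6
+      : -6 24
+      : 18
-4     : 18 -4
0      : 18 -4 0
drop   : 18 -4
drop   : 18
10     : 18 10
/      : 1
-6     : 1 -6
drop   : 1
negate : -1
23     : -1 23
-      : -24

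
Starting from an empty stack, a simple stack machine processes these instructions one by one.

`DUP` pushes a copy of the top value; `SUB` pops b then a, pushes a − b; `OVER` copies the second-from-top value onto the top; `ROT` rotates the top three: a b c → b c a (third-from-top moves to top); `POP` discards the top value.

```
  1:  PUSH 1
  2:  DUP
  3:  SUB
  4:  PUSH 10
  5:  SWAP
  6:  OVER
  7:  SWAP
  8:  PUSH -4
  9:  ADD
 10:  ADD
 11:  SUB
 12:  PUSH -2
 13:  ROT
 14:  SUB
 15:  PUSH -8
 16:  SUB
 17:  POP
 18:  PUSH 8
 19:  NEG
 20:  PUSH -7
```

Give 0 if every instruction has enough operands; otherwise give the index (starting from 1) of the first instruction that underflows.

13

PUSH 1   [1]
DUP      [1, 1]
SUB      [0]
PUSH 10  [0, 10]
SWAP     [10, 0]
OVER     [10, 0, 10]
SWAP     [10, 10, 0]
PUSH -4  [10, 10, 0, -4]
ADD      [10, 10, -4]
ADD      [10, 6]
SUB      [4]
PUSH -2  [4, -2]
ROT  — needs 3 operands, stack has 2 → underflow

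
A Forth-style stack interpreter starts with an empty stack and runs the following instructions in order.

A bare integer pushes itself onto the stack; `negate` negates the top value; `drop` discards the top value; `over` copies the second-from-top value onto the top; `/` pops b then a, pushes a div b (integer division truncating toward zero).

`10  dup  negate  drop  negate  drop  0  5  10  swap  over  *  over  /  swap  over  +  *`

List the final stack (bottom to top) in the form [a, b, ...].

10      10
dup     10 10
negate  10 -10
drop    10
negate  -10
drop    (empty)
0       0
5       0 5
10      0 5 10
swap    0 10 5
over    0 10 5 10
*       0 10 50
over    0 10 50 10
/       0 10 5
swap    0 5 10
over    0 5 10 5
+       0 5 15
*       0 75

[0, 75]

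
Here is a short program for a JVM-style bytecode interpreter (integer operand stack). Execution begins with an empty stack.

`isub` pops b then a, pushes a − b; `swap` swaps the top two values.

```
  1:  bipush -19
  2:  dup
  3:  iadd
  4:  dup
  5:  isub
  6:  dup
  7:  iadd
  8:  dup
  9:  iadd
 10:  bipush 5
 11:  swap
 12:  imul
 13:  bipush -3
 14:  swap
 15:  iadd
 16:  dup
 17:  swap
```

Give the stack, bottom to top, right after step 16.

bipush -19  [-19]
dup         [-19, -19]
iadd        [-38]
dup         [-38, -38]
isub        [0]
dup         [0, 0]
iadd        [0]
dup         [0, 0]
iadd        [0]
bipush 5    [0, 5]
swap        [5, 0]
imul        [0]
bipush -3   [0, -3]
swap        [-3, 0]
iadd        [-3]
dup         [-3, -3]

[-3, -3]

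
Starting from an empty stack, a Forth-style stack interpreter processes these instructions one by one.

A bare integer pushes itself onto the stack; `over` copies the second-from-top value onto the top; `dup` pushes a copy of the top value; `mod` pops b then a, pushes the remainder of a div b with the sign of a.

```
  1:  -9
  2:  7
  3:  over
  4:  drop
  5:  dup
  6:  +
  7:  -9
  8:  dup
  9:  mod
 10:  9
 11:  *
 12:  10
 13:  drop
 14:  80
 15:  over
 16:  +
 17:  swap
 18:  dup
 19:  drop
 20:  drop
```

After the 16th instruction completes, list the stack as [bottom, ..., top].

[-9, 14, 0, 80]

-9    [-9]
7     [-9, 7]
over  [-9, 7, -9]
drop  [-9, 7]
dup   [-9, 7, 7]
+     [-9, 14]
-9    [-9, 14, -9]
dup   [-9, 14, -9, -9]
mod   [-9, 14, 0]
9     [-9, 14, 0, 9]
*     [-9, 14, 0]
10    [-9, 14, 0, 10]
drop  [-9, 14, 0]
80    [-9, 14, 0, 80]
over  [-9, 14, 0, 80, 0]
+     [-9, 14, 0, 80]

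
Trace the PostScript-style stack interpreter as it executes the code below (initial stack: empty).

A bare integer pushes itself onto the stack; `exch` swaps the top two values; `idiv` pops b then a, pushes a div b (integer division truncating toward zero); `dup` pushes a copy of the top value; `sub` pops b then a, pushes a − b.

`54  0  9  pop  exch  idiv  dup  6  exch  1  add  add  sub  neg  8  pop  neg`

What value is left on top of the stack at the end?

54   : [54]
0    : [54, 0]
9    : [54, 0, 9]
pop  : [54, 0]
exch : [0, 54]
idiv : [0]
dup  : [0, 0]
6    : [0, 0, 6]
exch : [0, 6, 0]
1    : [0, 6, 0, 1]
add  : [0, 6, 1]
add  : [0, 7]
sub  : [-7]
neg  : [7]
8    : [7, 8]
pop  : [7]
neg  : [-7]

-7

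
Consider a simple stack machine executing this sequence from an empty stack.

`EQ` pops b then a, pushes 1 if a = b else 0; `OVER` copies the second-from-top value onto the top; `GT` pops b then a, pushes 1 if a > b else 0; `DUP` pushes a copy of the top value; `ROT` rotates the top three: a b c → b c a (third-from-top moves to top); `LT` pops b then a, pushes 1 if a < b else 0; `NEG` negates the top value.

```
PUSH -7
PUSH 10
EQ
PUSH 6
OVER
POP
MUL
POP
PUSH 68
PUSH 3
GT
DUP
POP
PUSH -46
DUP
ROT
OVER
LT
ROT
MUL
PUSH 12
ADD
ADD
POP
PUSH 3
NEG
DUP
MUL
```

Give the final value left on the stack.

9

PUSH -7  -> -7
PUSH 10  -> -7 10
EQ       -> 0
PUSH 6   -> 0 6
OVER     -> 0 6 0
POP      -> 0 6
MUL      -> 0
POP      -> (empty)
PUSH 68  -> 68
PUSH 3   -> 68 3
GT       -> 1
DUP      -> 1 1
POP      -> 1
PUSH -46 -> 1 -46
DUP      -> 1 -46 -46
ROT      -> -46 -46 1
OVER     -> -46 -46 1 -46
LT       -> -46 -46 0
ROT      -> -46 0 -46
MUL      -> -46 0
PUSH 12  -> -46 0 12
ADD      -> -46 12
ADD      -> -34
POP      -> (empty)
PUSH 3   -> 3
NEG      -> -3
DUP      -> -3 -3
MUL      -> 9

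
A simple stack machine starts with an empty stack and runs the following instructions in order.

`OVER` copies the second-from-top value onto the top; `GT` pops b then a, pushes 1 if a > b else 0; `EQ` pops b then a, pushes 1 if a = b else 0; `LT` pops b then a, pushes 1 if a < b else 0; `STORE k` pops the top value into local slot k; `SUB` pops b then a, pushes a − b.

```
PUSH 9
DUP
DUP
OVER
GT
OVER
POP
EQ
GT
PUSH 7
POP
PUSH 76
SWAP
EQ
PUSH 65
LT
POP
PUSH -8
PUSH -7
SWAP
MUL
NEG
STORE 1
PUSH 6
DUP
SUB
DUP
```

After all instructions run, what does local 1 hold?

-56

PUSH 9  -> 9
DUP     -> 9 9
DUP     -> 9 9 9
OVER    -> 9 9 9 9
GT      -> 9 9 0
OVER    -> 9 9 0 9
POP     -> 9 9 0
EQ      -> 9 0
GT      -> 1
PUSH 7  -> 1 7
POP     -> 1
PUSH 76 -> 1 76
SWAP    -> 76 1
EQ      -> 0
PUSH 65 -> 0 65
LT      -> 1
POP     -> (empty)
PUSH -8 -> -8
PUSH -7 -> -8 -7
SWAP    -> -7 -8
MUL     -> 56
NEG     -> -56
STORE 1 -> (empty)
PUSH 6  -> 6
DUP     -> 6 6
SUB     -> 0
DUP     -> 0 0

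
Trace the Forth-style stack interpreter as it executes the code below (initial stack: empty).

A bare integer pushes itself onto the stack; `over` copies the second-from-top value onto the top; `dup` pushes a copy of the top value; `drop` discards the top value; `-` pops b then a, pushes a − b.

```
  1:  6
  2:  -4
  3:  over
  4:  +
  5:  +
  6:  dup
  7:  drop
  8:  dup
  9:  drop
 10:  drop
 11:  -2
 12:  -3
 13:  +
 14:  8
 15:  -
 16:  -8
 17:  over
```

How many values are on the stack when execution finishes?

6    → [6]
-4   → [6, -4]
over → [6, -4, 6]
+    → [6, 2]
+    → [8]
dup  → [8, 8]
drop → [8]
dup  → [8, 8]
drop → [8]
drop → []
-2   → [-2]
-3   → [-2, -3]
+    → [-5]
8    → [-5, 8]
-    → [-13]
-8   → [-13, -8]
over → [-13, -8, -13]

3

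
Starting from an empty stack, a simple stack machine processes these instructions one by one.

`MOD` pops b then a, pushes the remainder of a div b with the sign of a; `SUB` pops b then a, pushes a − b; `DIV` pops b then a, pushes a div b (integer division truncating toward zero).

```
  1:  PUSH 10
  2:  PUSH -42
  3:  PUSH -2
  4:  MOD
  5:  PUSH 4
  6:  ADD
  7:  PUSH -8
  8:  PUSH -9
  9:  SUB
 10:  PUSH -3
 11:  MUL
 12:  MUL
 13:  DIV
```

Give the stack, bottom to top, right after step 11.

[10, 4, -3]

PUSH 10  : 10
PUSH -42 : 10 -42
PUSH -2  : 10 -42 -2
MOD      : 10 0
PUSH 4   : 10 0 4
ADD      : 10 4
PUSH -8  : 10 4 -8
PUSH -9  : 10 4 -8 -9
SUB      : 10 4 1
PUSH -3  : 10 4 1 -3
MUL      : 10 4 -3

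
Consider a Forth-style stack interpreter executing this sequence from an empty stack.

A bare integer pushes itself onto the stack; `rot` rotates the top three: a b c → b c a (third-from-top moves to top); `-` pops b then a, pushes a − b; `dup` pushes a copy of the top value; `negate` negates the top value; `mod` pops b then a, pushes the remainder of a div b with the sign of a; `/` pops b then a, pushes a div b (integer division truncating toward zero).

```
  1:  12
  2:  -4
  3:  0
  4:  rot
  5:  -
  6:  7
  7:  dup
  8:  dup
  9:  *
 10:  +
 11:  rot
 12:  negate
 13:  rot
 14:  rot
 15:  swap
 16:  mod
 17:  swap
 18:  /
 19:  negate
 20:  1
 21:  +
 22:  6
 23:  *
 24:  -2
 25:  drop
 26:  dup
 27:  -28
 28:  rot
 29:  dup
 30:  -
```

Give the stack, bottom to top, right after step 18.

12     -> 12
-4     -> 12 -4
0      -> 12 -4 0
rot    -> -4 0 12
-      -> -4 -12
7      -> -4 -12 7
dup    -> -4 -12 7 7
dup    -> -4 -12 7 7 7
*      -> -4 -12 7 49
+      -> -4 -12 56
rot    -> -12 56 -4
negate -> -12 56 4
rot    -> 56 4 -12
rot    -> 4 -12 56
swap   -> 4 56 -12
mod    -> 4 8
swap   -> 8 4
/      -> 2

[2]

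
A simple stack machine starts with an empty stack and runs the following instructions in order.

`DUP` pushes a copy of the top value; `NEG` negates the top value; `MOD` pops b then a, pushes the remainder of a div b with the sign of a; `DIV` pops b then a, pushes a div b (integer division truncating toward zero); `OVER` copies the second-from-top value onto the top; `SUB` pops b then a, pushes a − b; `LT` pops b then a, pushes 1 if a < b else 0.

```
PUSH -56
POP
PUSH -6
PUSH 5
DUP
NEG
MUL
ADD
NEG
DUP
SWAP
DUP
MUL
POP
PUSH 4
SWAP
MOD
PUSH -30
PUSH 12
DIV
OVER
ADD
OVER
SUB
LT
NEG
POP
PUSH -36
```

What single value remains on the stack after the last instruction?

-36

PUSH -56 → [-56]
POP      → []
PUSH -6  → [-6]
PUSH 5   → [-6, 5]
DUP      → [-6, 5, 5]
NEG      → [-6, 5, -5]
MUL      → [-6, -25]
ADD      → [-31]
NEG      → [31]
DUP      → [31, 31]
SWAP     → [31, 31]
DUP      → [31, 31, 31]
MUL      → [31, 961]
POP      → [31]
PUSH 4   → [31, 4]
SWAP     → [4, 31]
MOD      → [4]
PUSH -30 → [4, -30]
PUSH 12  → [4, -30, 12]
DIV      → [4, -2]
OVER     → [4, -2, 4]
ADD      → [4, 2]
OVER     → [4, 2, 4]
SUB      → [4, -2]
LT       → [0]
NEG      → [0]
POP      → []
PUSH -36 → [-36]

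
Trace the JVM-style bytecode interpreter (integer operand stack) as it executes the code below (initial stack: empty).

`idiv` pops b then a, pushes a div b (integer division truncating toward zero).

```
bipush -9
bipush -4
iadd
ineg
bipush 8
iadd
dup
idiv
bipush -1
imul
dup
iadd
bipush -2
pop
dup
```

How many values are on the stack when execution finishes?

bipush -9 : [-9]
bipush -4 : [-9, -4]
iadd      : [-13]
ineg      : [13]
bipush 8  : [13, 8]
iadd      : [21]
dup       : [21, 21]
idiv      : [1]
bipush -1 : [1, -1]
imul      : [-1]
dup       : [-1, -1]
iadd      : [-2]
bipush -2 : [-2, -2]
pop       : [-2]
dup       : [-2, -2]

2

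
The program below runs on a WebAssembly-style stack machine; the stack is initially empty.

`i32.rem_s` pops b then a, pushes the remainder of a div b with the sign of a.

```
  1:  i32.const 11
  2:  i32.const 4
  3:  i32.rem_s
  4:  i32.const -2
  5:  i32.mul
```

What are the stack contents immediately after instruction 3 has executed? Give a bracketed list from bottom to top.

i32.const 11 : [11]
i32.const 4  : [11, 4]
i32.rem_s    : [3]

[3]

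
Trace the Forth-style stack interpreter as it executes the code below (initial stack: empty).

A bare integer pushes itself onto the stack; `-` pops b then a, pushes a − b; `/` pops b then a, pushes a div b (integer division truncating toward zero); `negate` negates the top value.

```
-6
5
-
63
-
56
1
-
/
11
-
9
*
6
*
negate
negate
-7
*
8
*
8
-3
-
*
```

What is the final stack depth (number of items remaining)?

1

-6      -6
5       -6 5
-       -11
63      -11 63
-       -74
56      -74 56
1       -74 56 1
-       -74 55
/       -1
11      -1 11
-       -12
9       -12 9
*       -108
6       -108 6
*       -648
negate  648
negate  -648
-7      -648 -7
*       4536
8       4536 8
*       36288
8       36288 8
-3      36288 8 -3
-       36288 11
*       399168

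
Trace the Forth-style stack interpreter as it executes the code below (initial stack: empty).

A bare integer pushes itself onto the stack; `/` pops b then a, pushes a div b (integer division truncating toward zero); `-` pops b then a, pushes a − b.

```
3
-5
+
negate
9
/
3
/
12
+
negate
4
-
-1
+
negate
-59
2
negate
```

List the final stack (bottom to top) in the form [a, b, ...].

3      : [3]
-5     : [3, -5]
+      : [-2]
negate : [2]
9      : [2, 9]
/      : [0]
3      : [0, 3]
/      : [0]
12     : [0, 12]
+      : [12]
negate : [-12]
4      : [-12, 4]
-      : [-16]
-1     : [-16, -1]
+      : [-17]
negate : [17]
-59    : [17, -59]
2      : [17, -59, 2]
negate : [17, -59, -2]

[17, -59, -2]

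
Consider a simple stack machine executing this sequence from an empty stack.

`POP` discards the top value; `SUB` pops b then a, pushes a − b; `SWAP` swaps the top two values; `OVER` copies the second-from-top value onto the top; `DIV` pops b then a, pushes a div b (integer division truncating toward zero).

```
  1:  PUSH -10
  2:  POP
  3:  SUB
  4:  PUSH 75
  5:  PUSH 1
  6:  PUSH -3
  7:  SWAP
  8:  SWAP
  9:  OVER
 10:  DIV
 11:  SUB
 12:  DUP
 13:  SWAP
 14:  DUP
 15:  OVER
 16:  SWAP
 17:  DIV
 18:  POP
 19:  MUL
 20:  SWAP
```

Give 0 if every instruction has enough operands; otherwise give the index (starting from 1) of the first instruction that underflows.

3

PUSH -10 : -10
POP      : (empty)
SUB  — needs 2 operands, stack has 0 → underflow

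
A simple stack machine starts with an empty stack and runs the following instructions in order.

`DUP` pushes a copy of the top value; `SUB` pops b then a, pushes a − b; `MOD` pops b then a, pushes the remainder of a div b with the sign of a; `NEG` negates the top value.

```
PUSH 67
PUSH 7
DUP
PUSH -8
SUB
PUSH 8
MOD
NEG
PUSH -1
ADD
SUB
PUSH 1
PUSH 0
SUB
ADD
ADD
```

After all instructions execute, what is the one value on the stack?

83

PUSH 67 → 67
PUSH 7  → 67 7
DUP     → 67 7 7
PUSH -8 → 67 7 7 -8
SUB     → 67 7 15
PUSH 8  → 67 7 15 8
MOD     → 67 7 7
NEG     → 67 7 -7
PUSH -1 → 67 7 -7 -1
ADD     → 67 7 -8
SUB     → 67 15
PUSH 1  → 67 15 1
PUSH 0  → 67 15 1 0
SUB     → 67 15 1
ADD     → 67 16
ADD     → 83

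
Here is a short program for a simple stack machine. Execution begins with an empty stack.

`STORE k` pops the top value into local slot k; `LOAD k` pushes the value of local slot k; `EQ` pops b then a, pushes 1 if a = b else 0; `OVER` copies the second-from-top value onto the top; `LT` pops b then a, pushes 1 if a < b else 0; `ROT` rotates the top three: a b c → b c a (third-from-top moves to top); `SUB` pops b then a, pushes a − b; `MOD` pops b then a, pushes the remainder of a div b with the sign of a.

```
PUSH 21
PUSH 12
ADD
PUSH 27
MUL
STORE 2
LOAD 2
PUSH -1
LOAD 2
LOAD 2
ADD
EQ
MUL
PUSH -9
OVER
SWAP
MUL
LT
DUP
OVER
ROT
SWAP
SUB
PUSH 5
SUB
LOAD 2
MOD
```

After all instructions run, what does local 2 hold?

PUSH 21  21
PUSH 12  21 12
ADD      33
PUSH 27  33 27
MUL      891
STORE 2  (empty)
LOAD 2   891
PUSH -1  891 -1
LOAD 2   891 -1 891
LOAD 2   891 -1 891 891
ADD      891 -1 1782
EQ       891 0
MUL      0
PUSH -9  0 -9
OVER     0 -9 0
SWAP     0 0 -9
MUL      0 0
LT       0
DUP      0 0
OVER     0 0 0
ROT      0 0 0
SWAP     0 0 0
SUB      0 0
PUSH 5   0 0 5
SUB      0 -5
LOAD 2   0 -5 891
MOD      0 -5

891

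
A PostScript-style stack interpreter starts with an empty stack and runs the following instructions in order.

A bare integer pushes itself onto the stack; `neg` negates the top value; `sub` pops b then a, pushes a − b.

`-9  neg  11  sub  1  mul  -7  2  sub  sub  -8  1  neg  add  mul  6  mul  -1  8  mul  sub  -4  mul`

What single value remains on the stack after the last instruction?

-9   [-9]
neg  [9]
11   [9, 11]
sub  [-2]
1    [-2, 1]
mul  [-2]
-7   [-2, -7]
2    [-2, -7, 2]
sub  [-2, -9]
sub  [7]
-8   [7, -8]
1    [7, -8, 1]
neg  [7, -8, -1]
add  [7, -9]
mul  [-63]
6    [-63, 6]
mul  [-378]
-1   [-378, -1]
8    [-378, -1, 8]
mul  [-378, -8]
sub  [-370]
-4   [-370, -4]
mul  [1480]

1480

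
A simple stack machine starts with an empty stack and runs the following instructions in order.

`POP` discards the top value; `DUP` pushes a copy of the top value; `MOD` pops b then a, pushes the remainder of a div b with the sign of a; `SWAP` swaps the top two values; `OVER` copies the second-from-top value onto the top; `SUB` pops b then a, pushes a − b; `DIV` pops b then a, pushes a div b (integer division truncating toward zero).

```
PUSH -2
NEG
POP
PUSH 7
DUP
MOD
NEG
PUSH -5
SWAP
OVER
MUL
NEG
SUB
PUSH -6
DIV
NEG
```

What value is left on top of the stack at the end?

PUSH -2  [-2]
NEG      [2]
POP      []
PUSH 7   [7]
DUP      [7, 7]
MOD      [0]
NEG      [0]
PUSH -5  [0, -5]
SWAP     [-5, 0]
OVER     [-5, 0, -5]
MUL      [-5, 0]
NEG      [-5, 0]
SUB      [-5]
PUSH -6  [-5, -6]
DIV      [0]
NEG      [0]

0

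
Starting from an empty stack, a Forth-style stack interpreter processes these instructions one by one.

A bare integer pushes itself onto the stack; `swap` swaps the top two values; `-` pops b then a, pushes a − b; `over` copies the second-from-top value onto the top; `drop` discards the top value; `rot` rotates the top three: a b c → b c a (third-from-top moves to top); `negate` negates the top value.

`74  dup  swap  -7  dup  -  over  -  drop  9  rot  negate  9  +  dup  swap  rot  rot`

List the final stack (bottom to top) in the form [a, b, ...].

[74, -65, 9, -65]

74     : 74
dup    : 74 74
swap   : 74 74
-7     : 74 74 -7
dup    : 74 74 -7 -7
-      : 74 74 0
over   : 74 74 0 74
-      : 74 74 -74
drop   : 74 74
9      : 74 74 9
rot    : 74 9 74
negate : 74 9 -74
9      : 74 9 -74 9
+      : 74 9 -65
dup    : 74 9 -65 -65
swap   : 74 9 -65 -65
rot    : 74 -65 -65 9
rot    : 74 -65 9 -65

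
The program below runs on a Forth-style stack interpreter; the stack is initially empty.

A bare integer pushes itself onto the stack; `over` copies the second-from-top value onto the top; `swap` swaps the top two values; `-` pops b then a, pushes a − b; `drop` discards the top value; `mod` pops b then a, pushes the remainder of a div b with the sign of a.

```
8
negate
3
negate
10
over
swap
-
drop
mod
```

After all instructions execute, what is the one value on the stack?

-2

8      -> [8]
negate -> [-8]
3      -> [-8, 3]
negate -> [-8, -3]
10     -> [-8, -3, 10]
over   -> [-8, -3, 10, -3]
swap   -> [-8, -3, -3, 10]
-      -> [-8, -3, -13]
drop   -> [-8, -3]
mod    -> [-2]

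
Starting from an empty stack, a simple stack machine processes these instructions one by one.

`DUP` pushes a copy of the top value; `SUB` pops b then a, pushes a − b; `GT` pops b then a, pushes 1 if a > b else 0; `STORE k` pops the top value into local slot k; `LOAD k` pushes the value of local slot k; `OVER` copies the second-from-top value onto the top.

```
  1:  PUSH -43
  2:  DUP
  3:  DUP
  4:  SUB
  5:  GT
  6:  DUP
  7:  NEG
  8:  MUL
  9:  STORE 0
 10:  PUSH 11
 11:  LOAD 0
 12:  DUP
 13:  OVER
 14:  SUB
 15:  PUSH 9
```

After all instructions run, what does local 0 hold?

0

PUSH -43 : [-43]
DUP      : [-43, -43]
DUP      : [-43, -43, -43]
SUB      : [-43, 0]
GT       : [0]
DUP      : [0, 0]
NEG      : [0, 0]
MUL      : [0]
STORE 0  : []
PUSH 11  : [11]
LOAD 0   : [11, 0]
DUP      : [11, 0, 0]
OVER     : [11, 0, 0, 0]
SUB      : [11, 0, 0]
PUSH 9   : [11, 0, 0, 9]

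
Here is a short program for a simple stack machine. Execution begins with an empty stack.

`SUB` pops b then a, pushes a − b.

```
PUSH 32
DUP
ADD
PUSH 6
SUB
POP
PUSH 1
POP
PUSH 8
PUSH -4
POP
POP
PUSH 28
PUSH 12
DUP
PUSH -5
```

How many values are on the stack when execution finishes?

PUSH 32 → [32]
DUP     → [32, 32]
ADD     → [64]
PUSH 6  → [64, 6]
SUB     → [58]
POP     → []
PUSH 1  → [1]
POP     → []
PUSH 8  → [8]
PUSH -4 → [8, -4]
POP     → [8]
POP     → []
PUSH 28 → [28]
PUSH 12 → [28, 12]
DUP     → [28, 12, 12]
PUSH -5 → [28, 12, 12, -5]

4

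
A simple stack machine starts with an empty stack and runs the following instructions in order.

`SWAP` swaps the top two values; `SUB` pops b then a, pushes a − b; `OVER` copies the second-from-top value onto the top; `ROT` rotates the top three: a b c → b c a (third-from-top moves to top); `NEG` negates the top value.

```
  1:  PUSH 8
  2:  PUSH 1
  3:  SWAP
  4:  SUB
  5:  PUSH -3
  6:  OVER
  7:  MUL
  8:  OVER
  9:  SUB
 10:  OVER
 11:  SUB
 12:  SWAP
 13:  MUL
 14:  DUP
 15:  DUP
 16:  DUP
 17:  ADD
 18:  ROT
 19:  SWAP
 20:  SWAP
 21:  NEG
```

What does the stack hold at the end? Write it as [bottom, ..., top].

[-245, -490, 245]

PUSH 8  → [8]
PUSH 1  → [8, 1]
SWAP    → [1, 8]
SUB     → [-7]
PUSH -3 → [-7, -3]
OVER    → [-7, -3, -7]
MUL     → [-7, 21]
OVER    → [-7, 21, -7]
SUB     → [-7, 28]
OVER    → [-7, 28, -7]
SUB     → [-7, 35]
SWAP    → [35, -7]
MUL     → [-245]
DUP     → [-245, -245]
DUP     → [-245, -245, -245]
DUP     → [-245, -245, -245, -245]
ADD     → [-245, -245, -490]
ROT     → [-245, -490, -245]
SWAP    → [-245, -245, -490]
SWAP    → [-245, -490, -245]
NEG     → [-245, -490, 245]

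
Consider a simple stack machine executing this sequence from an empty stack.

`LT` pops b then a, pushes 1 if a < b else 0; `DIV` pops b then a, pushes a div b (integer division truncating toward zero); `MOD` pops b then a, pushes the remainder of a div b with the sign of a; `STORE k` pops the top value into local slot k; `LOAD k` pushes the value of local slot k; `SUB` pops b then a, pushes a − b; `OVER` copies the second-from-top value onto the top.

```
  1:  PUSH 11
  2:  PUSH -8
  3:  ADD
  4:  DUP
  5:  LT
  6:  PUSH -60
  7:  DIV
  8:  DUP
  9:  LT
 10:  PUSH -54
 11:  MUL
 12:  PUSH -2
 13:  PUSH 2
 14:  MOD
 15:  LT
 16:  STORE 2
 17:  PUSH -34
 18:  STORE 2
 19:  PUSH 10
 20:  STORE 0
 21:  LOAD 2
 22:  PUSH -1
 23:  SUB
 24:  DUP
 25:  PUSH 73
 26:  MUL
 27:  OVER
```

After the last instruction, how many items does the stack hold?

PUSH 11   11
PUSH -8   11 -8
ADD       3
DUP       3 3
LT        0
PUSH -60  0 -60
DIV       0
DUP       0 0
LT        0
PUSH -54  0 -54
MUL       0
PUSH -2   0 -2
PUSH 2    0 -2 2
MOD       0 0
LT        0
STORE 2   (empty)
PUSH -34  -34
STORE 2   (empty)
PUSH 10   10
STORE 0   (empty)
LOAD 2    -34
PUSH -1   -34 -1
SUB       -33
DUP       -33 -33
PUSH 73   -33 -33 73
MUL       -33 -2409
OVER      -33 -2409 -33

3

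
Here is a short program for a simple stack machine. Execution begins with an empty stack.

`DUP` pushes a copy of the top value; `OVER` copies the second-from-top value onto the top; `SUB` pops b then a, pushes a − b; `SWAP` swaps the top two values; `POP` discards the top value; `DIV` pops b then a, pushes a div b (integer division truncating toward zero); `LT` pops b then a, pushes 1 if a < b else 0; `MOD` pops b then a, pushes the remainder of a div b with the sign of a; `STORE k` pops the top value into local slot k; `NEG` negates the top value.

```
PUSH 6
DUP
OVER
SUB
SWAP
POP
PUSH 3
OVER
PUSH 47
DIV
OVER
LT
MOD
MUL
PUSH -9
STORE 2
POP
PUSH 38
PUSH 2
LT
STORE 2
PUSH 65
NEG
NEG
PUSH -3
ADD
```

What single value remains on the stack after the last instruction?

PUSH 6  : [6]
DUP     : [6, 6]
OVER    : [6, 6, 6]
SUB     : [6, 0]
SWAP    : [0, 6]
POP     : [0]
PUSH 3  : [0, 3]
OVER    : [0, 3, 0]
PUSH 47 : [0, 3, 0, 47]
DIV     : [0, 3, 0]
OVER    : [0, 3, 0, 3]
LT      : [0, 3, 1]
MOD     : [0, 0]
MUL     : [0]
PUSH -9 : [0, -9]
STORE 2 : [0]
POP     : []
PUSH 38 : [38]
PUSH 2  : [38, 2]
LT      : [0]
STORE 2 : []
PUSH 65 : [65]
NEG     : [-65]
NEG     : [65]
PUSH -3 : [65, -3]
ADD     : [62]

62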